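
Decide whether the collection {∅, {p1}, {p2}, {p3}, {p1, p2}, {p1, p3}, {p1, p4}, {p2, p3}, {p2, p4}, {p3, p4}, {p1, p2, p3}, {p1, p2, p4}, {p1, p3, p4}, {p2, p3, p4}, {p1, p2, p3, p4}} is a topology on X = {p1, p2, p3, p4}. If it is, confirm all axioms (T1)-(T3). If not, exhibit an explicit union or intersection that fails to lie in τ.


τ is NOT a topology on X.

Axiom (T1): ∅ ∈ τ? Yes; X ∈ τ? Yes.
Axiom (T2/T3): check pairwise unions and intersections of members of τ.
Counterexample for (T3): {p1, p4} ∩ {p2, p4} = {p4} ∉ τ. Therefore τ is NOT a topology.


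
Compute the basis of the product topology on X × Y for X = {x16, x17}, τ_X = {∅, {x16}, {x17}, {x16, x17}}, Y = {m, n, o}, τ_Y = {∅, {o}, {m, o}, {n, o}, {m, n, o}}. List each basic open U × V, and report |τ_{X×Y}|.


Basis B = {∅ × ∅, {x16} × {o}, {x17} × {o}, {x16} × {m, o}, {x16} × {n, o}, {x16, x17} × {o}, {x17} × {m, o}, {x17} × {n, o}, {x16} × {m, n, o}, {x17} × {m, n, o}, {x16, x17} × {m, o}, {x16, x17} × {n, o}, {x16, x17} × {m, n, o}}; |τ_{X×Y}| = 25.

Enumerate products U × V with U ∈ τ_X, V ∈ τ_Y (deduplicated):
  ∅ × ∅ = {} (∅)
  {x16} × {o} = {(x16,o)}
  {x17} × {o} = {(x17,o)}
  {x16} × {m, o} = {(x16,m), (x16,o)}
  {x16} × {n, o} = {(x16,n), (x16,o)}
  {x16, x17} × {o} = {(x16,o), (x17,o)}
  {x17} × {m, o} = {(x17,m), (x17,o)}
  {x17} × {n, o} = {(x17,n), (x17,o)}
  {x16} × {m, n, o} = {(x16,m), (x16,n), (x16,o)}
  {x17} × {m, n, o} = {(x17,m), (x17,n), (x17,o)}
  {x16, x17} × {m, o} = {(x16,m), (x16,o), (x17,m), (x17,o)}
  {x16, x17} × {n, o} = {(x16,n), (x16,o), (x17,n), (x17,o)}
  {x16, x17} × {m, n, o} = {(x16,m), (x16,n), (x16,o), (x17,m), (x17,n), (x17,o)}
These 13 distinct sets form the basis B.
Close under arbitrary unions to get τ_{X×Y}; counting gives |τ_{X×Y}| = 25.


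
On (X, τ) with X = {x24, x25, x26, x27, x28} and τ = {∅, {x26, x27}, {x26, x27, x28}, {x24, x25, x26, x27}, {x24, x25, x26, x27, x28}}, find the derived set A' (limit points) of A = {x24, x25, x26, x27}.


A' = {x24, x25, x26, x27, x28}

For each x ∈ X, list the open sets U ∈ τ with x ∈ U, then check whether U ∩ (A ∖ {x}) ≠ ∅ for every such U.
  x = x24: opens ∋ x are {x24, x25, x26, x27}, {x24, x25, x26, x27, x28}; each meets A ∖ {x24}, so x IS a limit point.
  x = x25: opens ∋ x are {x24, x25, x26, x27}, {x24, x25, x26, x27, x28}; each meets A ∖ {x25}, so x IS a limit point.
  x = x26: opens ∋ x are {x26, x27}, {x26, x27, x28}, {x24, x25, x26, x27}, {x24, x25, x26, x27, x28}; each meets A ∖ {x26}, so x IS a limit point.
  x = x27: opens ∋ x are {x26, x27}, {x26, x27, x28}, {x24, x25, x26, x27}, {x24, x25, x26, x27, x28}; each meets A ∖ {x27}, so x IS a limit point.
  x = x28: opens ∋ x are {x26, x27, x28}, {x24, x25, x26, x27, x28}; each meets A ∖ {x28}, so x IS a limit point.
Collecting: A' = {x24, x25, x26, x27, x28}.


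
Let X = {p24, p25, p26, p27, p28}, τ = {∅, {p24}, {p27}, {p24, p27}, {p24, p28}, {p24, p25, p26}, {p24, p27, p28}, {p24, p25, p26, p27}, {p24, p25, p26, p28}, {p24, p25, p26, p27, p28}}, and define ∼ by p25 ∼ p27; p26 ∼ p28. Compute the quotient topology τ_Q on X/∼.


X/∼ = {[p24], [p25=p27], [p26=p28]}; |τ_Q| = 3.

Equivalence classes: [p24], [p25=p27], [p26=p28].
Quotient map π: X → X/∼ sends p24 ↦ [p24], p25 ↦ [p25=p27], p26 ↦ [p26=p28], p27 ↦ [p25=p27], p28 ↦ [p26=p28].
For each subset V ⊆ X/∼, compute π^{-1}(V) ⊆ X and check whether π^{-1}(V) ∈ τ. V is open in τ_Q iff π^{-1}(V) ∈ τ.
  V = {}: π^{-1}(V) = ∅ ∈ τ ✓.
  V = {[p24]}: π^{-1}(V) = {p24} ∈ τ ✓.
  V = {[p25=p27]}: π^{-1}(V) = {p25, p27} ∉ τ ✗.
  V = {[p24], [p25=p27]}: π^{-1}(V) = {p24, p25, p27} ∉ τ ✗.
  V = {[p26=p28]}: π^{-1}(V) = {p26, p28} ∉ τ ✗.
  V = {[p24], [p26=p28]}: π^{-1}(V) = {p24, p26, p28} ∉ τ ✗.
  V = {[p25=p27], [p26=p28]}: π^{-1}(V) = {p25, p26, p27, p28} ∉ τ ✗.
  V = {[p24], [p25=p27], [p26=p28]}: π^{-1}(V) = {p24, p25, p26, p27, p28} ∈ τ ✓.
Open sets in the quotient: τ_Q = {{}, {[p24]}, {[p24], [p25=p27], [p26=p28]}} (3 elements).


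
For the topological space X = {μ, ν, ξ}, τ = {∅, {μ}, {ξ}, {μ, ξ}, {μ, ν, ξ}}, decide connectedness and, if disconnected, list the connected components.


(X, τ) is connected.

Find clopen sets (U ∈ τ with X ∖ U ∈ τ):
  U = ∅, X ∖ U = {μ, ν, ξ} — both open, so U is clopen.
  U = {μ, ν, ξ}, X ∖ U = ∅ — both open, so U is clopen.
Only trivial clopens (∅ and X) exist, so (X, τ) is connected.
Compute connected components by grouping points that agree on all clopens:
  component: {μ, ν, ξ}


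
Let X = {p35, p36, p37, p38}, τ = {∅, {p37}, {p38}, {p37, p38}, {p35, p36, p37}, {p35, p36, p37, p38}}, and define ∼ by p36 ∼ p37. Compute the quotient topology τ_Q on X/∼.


X/∼ = {[p35], [p36=p37], [p38]}; |τ_Q| = 4.

Equivalence classes: [p35], [p36=p37], [p38].
Quotient map π: X → X/∼ sends p35 ↦ [p35], p36 ↦ [p36=p37], p37 ↦ [p36=p37], p38 ↦ [p38].
For each subset V ⊆ X/∼, compute π^{-1}(V) ⊆ X and check whether π^{-1}(V) ∈ τ. V is open in τ_Q iff π^{-1}(V) ∈ τ.
  V = {}: π^{-1}(V) = ∅ ∈ τ ✓.
  V = {[p35]}: π^{-1}(V) = {p35} ∉ τ ✗.
  V = {[p36=p37]}: π^{-1}(V) = {p36, p37} ∉ τ ✗.
  V = {[p35], [p36=p37]}: π^{-1}(V) = {p35, p36, p37} ∈ τ ✓.
  V = {[p38]}: π^{-1}(V) = {p38} ∈ τ ✓.
  V = {[p35], [p38]}: π^{-1}(V) = {p35, p38} ∉ τ ✗.
  V = {[p36=p37], [p38]}: π^{-1}(V) = {p36, p37, p38} ∉ τ ✗.
  V = {[p35], [p36=p37], [p38]}: π^{-1}(V) = {p35, p36, p37, p38} ∈ τ ✓.
Open sets in the quotient: τ_Q = {{}, {[p35], [p36=p37]}, {[p38]}, {[p35], [p36=p37], [p38]}} (4 elements).


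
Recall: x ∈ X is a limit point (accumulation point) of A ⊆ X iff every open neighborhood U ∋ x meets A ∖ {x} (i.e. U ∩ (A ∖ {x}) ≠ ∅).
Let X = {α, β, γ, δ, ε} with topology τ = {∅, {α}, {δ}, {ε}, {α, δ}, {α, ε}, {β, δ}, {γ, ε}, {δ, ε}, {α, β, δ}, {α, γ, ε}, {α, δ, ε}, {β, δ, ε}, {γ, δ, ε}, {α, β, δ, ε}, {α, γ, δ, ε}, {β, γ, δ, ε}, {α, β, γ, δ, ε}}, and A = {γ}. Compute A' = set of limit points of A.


A' = ∅

For each x ∈ X, list the open sets U ∈ τ with x ∈ U, then check whether U ∩ (A ∖ {x}) ≠ ∅ for every such U.
  x = α: open {α} ∋ x has {α} ∩ (A ∖ {α}) = ∅, so x is NOT a limit point.
  x = β: open {β, δ} ∋ x has {β, δ} ∩ (A ∖ {β}) = ∅, so x is NOT a limit point.
  x = γ: open {γ, ε} ∋ x has {γ, ε} ∩ (A ∖ {γ}) = ∅, so x is NOT a limit point.
  x = δ: open {δ} ∋ x has {δ} ∩ (A ∖ {δ}) = ∅, so x is NOT a limit point.
  x = ε: open {ε} ∋ x has {ε} ∩ (A ∖ {ε}) = ∅, so x is NOT a limit point.
Collecting: A' = ∅.


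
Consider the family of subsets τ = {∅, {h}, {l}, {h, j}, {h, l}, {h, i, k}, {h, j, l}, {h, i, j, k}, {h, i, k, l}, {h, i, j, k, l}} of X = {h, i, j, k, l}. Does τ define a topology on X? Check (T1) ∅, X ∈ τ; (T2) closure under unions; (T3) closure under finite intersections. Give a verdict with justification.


τ IS a topology on X.

Axiom (T1): ∅ ∈ τ? Yes; X ∈ τ? Yes.
Axiom (T2/T3): check pairwise unions and intersections of members of τ.
All pairwise intersections and unions checked — each lies in τ. Therefore τ satisfies (T1), (T2), (T3): it IS a topology on X.


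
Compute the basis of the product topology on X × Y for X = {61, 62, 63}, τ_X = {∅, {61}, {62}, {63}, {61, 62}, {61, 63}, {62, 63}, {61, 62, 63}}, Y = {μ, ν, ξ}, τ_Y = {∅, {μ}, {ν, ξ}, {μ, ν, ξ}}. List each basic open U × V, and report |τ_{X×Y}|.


Basis B = {∅ × ∅, {61} × {μ}, {62} × {μ}, {63} × {μ}, {61, 62} × {μ}, {61, 63} × {μ}, {61} × {ν, ξ}, {62, 63} × {μ}, {62} × {ν, ξ}, {63} × {ν, ξ}, {61} × {μ, ν, ξ}, {61, 62, 63} × {μ}, {62} × {μ, ν, ξ}, {63} × {μ, ν, ξ}, {61, 62} × {ν, ξ}, {61, 63} × {ν, ξ}, {62, 63} × {ν, ξ}, {61, 62} × {μ, ν, ξ}, {61, 63} × {μ, ν, ξ}, {61, 62, 63} × {ν, ξ}, {62, 63} × {μ, ν, ξ}, {61, 62, 63} × {μ, ν, ξ}}; |τ_{X×Y}| = 64.

Enumerate products U × V with U ∈ τ_X, V ∈ τ_Y (deduplicated):
  ∅ × ∅ = {} (∅)
  {61} × {μ} = {(61,μ)}
  {62} × {μ} = {(62,μ)}
  {63} × {μ} = {(63,μ)}
  {61, 62} × {μ} = {(61,μ), (62,μ)}
  {61, 63} × {μ} = {(61,μ), (63,μ)}
  {61} × {ν, ξ} = {(61,ν), (61,ξ)}
  {62, 63} × {μ} = {(62,μ), (63,μ)}
  {62} × {ν, ξ} = {(62,ν), (62,ξ)}
  {63} × {ν, ξ} = {(63,ν), (63,ξ)}
  {61} × {μ, ν, ξ} = {(61,μ), (61,ν), (61,ξ)}
  {61, 62, 63} × {μ} = {(61,μ), (62,μ), (63,μ)}
  {62} × {μ, ν, ξ} = {(62,μ), (62,ν), (62,ξ)}
  {63} × {μ, ν, ξ} = {(63,μ), (63,ν), (63,ξ)}
  {61, 62} × {ν, ξ} = {(61,ν), (61,ξ), (62,ν), (62,ξ)}
  {61, 63} × {ν, ξ} = {(61,ν), (61,ξ), (63,ν), (63,ξ)}
  {62, 63} × {ν, ξ} = {(62,ν), (62,ξ), (63,ν), (63,ξ)}
  {61, 62} × {μ, ν, ξ} = {(61,μ), (61,ν), (61,ξ), (62,μ), (62,ν), (62,ξ)}
  {61, 63} × {μ, ν, ξ} = {(61,μ), (61,ν), (61,ξ), (63,μ), (63,ν), (63,ξ)}
  {61, 62, 63} × {ν, ξ} = {(61,ν), (61,ξ), (62,ν), (62,ξ), (63,ν), (63,ξ)}
  {62, 63} × {μ, ν, ξ} = {(62,μ), (62,ν), (62,ξ), (63,μ), (63,ν), (63,ξ)}
  {61, 62, 63} × {μ, ν, ξ} = {(61,μ), (61,ν), (61,ξ), (62,μ), (62,ν), (62,ξ), (63,μ), (63,ν), (63,ξ)}
These 22 distinct sets form the basis B.
Close under arbitrary unions to get τ_{X×Y}; counting gives |τ_{X×Y}| = 64.


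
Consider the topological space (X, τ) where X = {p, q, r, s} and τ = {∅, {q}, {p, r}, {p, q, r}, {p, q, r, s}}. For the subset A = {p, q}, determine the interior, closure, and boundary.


int(A) = {q}, cl(A) = {p, q, r, s}, ∂A = {p, r, s}.

Closed sets in (X, τ) are complements of opens:
  closed(X, τ) = {∅, {s}, {q, s}, {p, r, s}, {p, q, r, s}}.
int(A) = ⋃ {U ∈ τ : U ⊆ A}. Opens contained in A: ∅, {q}.
Taking the union of these: int(A) = {q}.
cl(A) = ⋂ {C closed : A ⊆ C}. Closed sets containing A: {p, q, r, s}.
Intersecting these: cl(A) = {p, q, r, s}.
∂A = cl(A) ∖ int(A) = {p, q, r, s} ∖ {q} = {p, r, s}.


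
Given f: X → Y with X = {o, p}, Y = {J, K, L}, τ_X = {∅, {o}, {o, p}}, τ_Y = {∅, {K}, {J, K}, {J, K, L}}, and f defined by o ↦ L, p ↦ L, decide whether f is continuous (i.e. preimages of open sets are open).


f IS continuous.

Compute f^{-1}(U) for each U ∈ τ_Y:
  U = ∅: f^{-1}(U) = ∅ ∈ τ_X ✓.
  U = {K}: f^{-1}(U) = ∅ ∈ τ_X ✓.
  U = {J, K}: f^{-1}(U) = ∅ ∈ τ_X ✓.
  U = {J, K, L}: f^{-1}(U) = {o, p} ∈ τ_X ✓.
Every preimage lies in τ_X, so f IS continuous.


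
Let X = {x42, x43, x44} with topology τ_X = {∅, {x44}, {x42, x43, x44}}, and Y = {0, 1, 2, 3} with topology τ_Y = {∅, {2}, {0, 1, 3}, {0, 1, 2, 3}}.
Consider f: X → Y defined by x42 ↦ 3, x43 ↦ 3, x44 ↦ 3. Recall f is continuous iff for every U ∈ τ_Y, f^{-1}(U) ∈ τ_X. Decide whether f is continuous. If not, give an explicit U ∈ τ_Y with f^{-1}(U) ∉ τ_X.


f IS continuous.

Compute f^{-1}(U) for each U ∈ τ_Y:
  U = ∅: f^{-1}(U) = ∅ ∈ τ_X ✓.
  U = {2}: f^{-1}(U) = ∅ ∈ τ_X ✓.
  U = {0, 1, 3}: f^{-1}(U) = {x42, x43, x44} ∈ τ_X ✓.
  U = {0, 1, 2, 3}: f^{-1}(U) = {x42, x43, x44} ∈ τ_X ✓.
Every preimage lies in τ_X, so f IS continuous.


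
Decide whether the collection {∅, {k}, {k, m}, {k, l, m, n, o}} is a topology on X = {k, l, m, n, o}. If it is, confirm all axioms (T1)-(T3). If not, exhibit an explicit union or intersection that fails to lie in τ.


τ IS a topology on X.

Axiom (T1): ∅ ∈ τ? Yes; X ∈ τ? Yes.
Axiom (T2/T3): check pairwise unions and intersections of members of τ.
All pairwise intersections and unions checked — each lies in τ. Therefore τ satisfies (T1), (T2), (T3): it IS a topology on X.


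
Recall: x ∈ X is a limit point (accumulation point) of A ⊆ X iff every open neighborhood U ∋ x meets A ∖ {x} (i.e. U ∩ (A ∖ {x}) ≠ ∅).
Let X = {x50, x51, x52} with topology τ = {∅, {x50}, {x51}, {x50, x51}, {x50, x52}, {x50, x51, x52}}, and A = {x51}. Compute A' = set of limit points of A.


A' = ∅

For each x ∈ X, list the open sets U ∈ τ with x ∈ U, then check whether U ∩ (A ∖ {x}) ≠ ∅ for every such U.
  x = x50: open {x50} ∋ x has {x50} ∩ (A ∖ {x50}) = ∅, so x is NOT a limit point.
  x = x51: open {x51} ∋ x has {x51} ∩ (A ∖ {x51}) = ∅, so x is NOT a limit point.
  x = x52: open {x50, x52} ∋ x has {x50, x52} ∩ (A ∖ {x52}) = ∅, so x is NOT a limit point.
Collecting: A' = ∅.


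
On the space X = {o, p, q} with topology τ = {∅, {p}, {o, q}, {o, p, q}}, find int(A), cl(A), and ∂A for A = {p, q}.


int(A) = {p}, cl(A) = {o, p, q}, ∂A = {o, q}.

Closed sets in (X, τ) are complements of opens:
  closed(X, τ) = {∅, {p}, {o, q}, {o, p, q}}.
int(A) = ⋃ {U ∈ τ : U ⊆ A}. Opens contained in A: ∅, {p}.
Taking the union of these: int(A) = {p}.
cl(A) = ⋂ {C closed : A ⊆ C}. Closed sets containing A: {o, p, q}.
Intersecting these: cl(A) = {o, p, q}.
∂A = cl(A) ∖ int(A) = {o, p, q} ∖ {p} = {o, q}.


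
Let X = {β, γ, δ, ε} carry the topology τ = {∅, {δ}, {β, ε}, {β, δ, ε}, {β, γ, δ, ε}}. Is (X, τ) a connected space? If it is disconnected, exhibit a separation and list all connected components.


(X, τ) is connected.

Find clopen sets (U ∈ τ with X ∖ U ∈ τ):
  U = ∅, X ∖ U = {β, γ, δ, ε} — both open, so U is clopen.
  U = {β, γ, δ, ε}, X ∖ U = ∅ — both open, so U is clopen.
Only trivial clopens (∅ and X) exist, so (X, τ) is connected.
Compute connected components by grouping points that agree on all clopens:
  component: {β, γ, δ, ε}


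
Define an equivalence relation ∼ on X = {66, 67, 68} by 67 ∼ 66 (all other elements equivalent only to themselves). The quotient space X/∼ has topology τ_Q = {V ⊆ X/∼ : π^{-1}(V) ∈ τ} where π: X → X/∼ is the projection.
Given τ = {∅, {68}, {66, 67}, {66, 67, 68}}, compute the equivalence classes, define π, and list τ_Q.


X/∼ = {[66=67], [68]}; |τ_Q| = 4.

Equivalence classes: [66=67], [68].
Quotient map π: X → X/∼ sends 66 ↦ [66=67], 67 ↦ [66=67], 68 ↦ [68].
For each subset V ⊆ X/∼, compute π^{-1}(V) ⊆ X and check whether π^{-1}(V) ∈ τ. V is open in τ_Q iff π^{-1}(V) ∈ τ.
  V = {}: π^{-1}(V) = ∅ ∈ τ ✓.
  V = {[66=67]}: π^{-1}(V) = {66, 67} ∈ τ ✓.
  V = {[68]}: π^{-1}(V) = {68} ∈ τ ✓.
  V = {[66=67], [68]}: π^{-1}(V) = {66, 67, 68} ∈ τ ✓.
Open sets in the quotient: τ_Q = {{}, {[66=67]}, {[68]}, {[66=67], [68]}} (4 elements).


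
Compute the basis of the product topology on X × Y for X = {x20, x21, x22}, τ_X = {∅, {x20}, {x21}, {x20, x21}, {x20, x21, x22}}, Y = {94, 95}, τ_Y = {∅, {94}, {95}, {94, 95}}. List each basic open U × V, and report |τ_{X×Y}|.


Basis B = {∅ × ∅, {x20} × {94}, {x20} × {95}, {x21} × {94}, {x21} × {95}, {x20} × {94, 95}, {x20, x21} × {94}, {x20, x21} × {95}, {x21} × {94, 95}, {x20, x21, x22} × {94}, {x20, x21, x22} × {95}, {x20, x21} × {94, 95}, {x20, x21, x22} × {94, 95}}; |τ_{X×Y}| = 25.

Enumerate products U × V with U ∈ τ_X, V ∈ τ_Y (deduplicated):
  ∅ × ∅ = {} (∅)
  {x20} × {94} = {(x20,94)}
  {x20} × {95} = {(x20,95)}
  {x21} × {94} = {(x21,94)}
  {x21} × {95} = {(x21,95)}
  {x20} × {94, 95} = {(x20,94), (x20,95)}
  {x20, x21} × {94} = {(x20,94), (x21,94)}
  {x20, x21} × {95} = {(x20,95), (x21,95)}
  {x21} × {94, 95} = {(x21,94), (x21,95)}
  {x20, x21, x22} × {94} = {(x20,94), (x21,94), (x22,94)}
  {x20, x21, x22} × {95} = {(x20,95), (x21,95), (x22,95)}
  {x20, x21} × {94, 95} = {(x20,94), (x20,95), (x21,94), (x21,95)}
  {x20, x21, x22} × {94, 95} = {(x20,94), (x20,95), (x21,94), (x21,95), (x22,94), (x22,95)}
These 13 distinct sets form the basis B.
Close under arbitrary unions to get τ_{X×Y}; counting gives |τ_{X×Y}| = 25.


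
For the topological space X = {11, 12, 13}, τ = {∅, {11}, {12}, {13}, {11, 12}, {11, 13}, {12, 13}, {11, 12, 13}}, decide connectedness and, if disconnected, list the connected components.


(X, τ) is disconnected; components = [{11}, {12}, {13}].

Find clopen sets (U ∈ τ with X ∖ U ∈ τ):
  U = ∅, X ∖ U = {11, 12, 13} — both open, so U is clopen.
  U = {11}, X ∖ U = {12, 13} — both open, so U is clopen.
  U = {12}, X ∖ U = {11, 13} — both open, so U is clopen.
  U = {13}, X ∖ U = {11, 12} — both open, so U is clopen.
  U = {11, 12}, X ∖ U = {13} — both open, so U is clopen.
  U = {11, 13}, X ∖ U = {12} — both open, so U is clopen.
  U = {12, 13}, X ∖ U = {11} — both open, so U is clopen.
  U = {11, 12, 13}, X ∖ U = ∅ — both open, so U is clopen.
Nontrivial clopen(s) exist: e.g. {11, 13}. So (X, τ) is disconnected.
Compute connected components by grouping points that agree on all clopens:
  component: {11}
  component: {12}
  component: {13}


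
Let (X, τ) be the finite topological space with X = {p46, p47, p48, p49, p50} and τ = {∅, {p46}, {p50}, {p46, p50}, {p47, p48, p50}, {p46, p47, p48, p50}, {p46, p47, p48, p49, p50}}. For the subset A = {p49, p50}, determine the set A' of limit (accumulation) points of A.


A' = {p47, p48, p49}

For each x ∈ X, list the open sets U ∈ τ with x ∈ U, then check whether U ∩ (A ∖ {x}) ≠ ∅ for every such U.
  x = p46: open {p46} ∋ x has {p46} ∩ (A ∖ {p46}) = ∅, so x is NOT a limit point.
  x = p47: opens ∋ x are {p47, p48, p50}, {p46, p47, p48, p50}, {p46, p47, p48, p49, p50}; each meets A ∖ {p47}, so x IS a limit point.
  x = p48: opens ∋ x are {p47, p48, p50}, {p46, p47, p48, p50}, {p46, p47, p48, p49, p50}; each meets A ∖ {p48}, so x IS a limit point.
  x = p49: opens ∋ x are {p46, p47, p48, p49, p50}; each meets A ∖ {p49}, so x IS a limit point.
  x = p50: open {p50} ∋ x has {p50} ∩ (A ∖ {p50}) = ∅, so x is NOT a limit point.
Collecting: A' = {p47, p48, p49}.


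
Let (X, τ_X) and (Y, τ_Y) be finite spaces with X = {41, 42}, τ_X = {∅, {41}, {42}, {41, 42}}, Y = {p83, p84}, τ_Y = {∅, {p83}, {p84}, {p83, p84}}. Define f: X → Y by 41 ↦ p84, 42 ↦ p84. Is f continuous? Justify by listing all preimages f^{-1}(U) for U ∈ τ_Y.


f IS continuous.

Compute f^{-1}(U) for each U ∈ τ_Y:
  U = ∅: f^{-1}(U) = ∅ ∈ τ_X ✓.
  U = {p83}: f^{-1}(U) = ∅ ∈ τ_X ✓.
  U = {p84}: f^{-1}(U) = {41, 42} ∈ τ_X ✓.
  U = {p83, p84}: f^{-1}(U) = {41, 42} ∈ τ_X ✓.
Every preimage lies in τ_X, so f IS continuous.


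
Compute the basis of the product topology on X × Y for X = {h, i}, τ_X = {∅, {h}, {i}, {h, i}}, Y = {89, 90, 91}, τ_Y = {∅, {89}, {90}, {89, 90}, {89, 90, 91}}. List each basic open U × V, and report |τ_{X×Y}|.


Basis B = {∅ × ∅, {h} × {89}, {h} × {90}, {i} × {89}, {i} × {90}, {h} × {89, 90}, {h, i} × {89}, {h, i} × {90}, {i} × {89, 90}, {h} × {89, 90, 91}, {i} × {89, 90, 91}, {h, i} × {89, 90}, {h, i} × {89, 90, 91}}; |τ_{X×Y}| = 25.

Enumerate products U × V with U ∈ τ_X, V ∈ τ_Y (deduplicated):
  ∅ × ∅ = {} (∅)
  {h} × {89} = {(h,89)}
  {h} × {90} = {(h,90)}
  {i} × {89} = {(i,89)}
  {i} × {90} = {(i,90)}
  {h} × {89, 90} = {(h,89), (h,90)}
  {h, i} × {89} = {(h,89), (i,89)}
  {h, i} × {90} = {(h,90), (i,90)}
  {i} × {89, 90} = {(i,89), (i,90)}
  {h} × {89, 90, 91} = {(h,89), (h,90), (h,91)}
  {i} × {89, 90, 91} = {(i,89), (i,90), (i,91)}
  {h, i} × {89, 90} = {(h,89), (h,90), (i,89), (i,90)}
  {h, i} × {89, 90, 91} = {(h,89), (h,90), (h,91), (i,89), (i,90), (i,91)}
These 13 distinct sets form the basis B.
Close under arbitrary unions to get τ_{X×Y}; counting gives |τ_{X×Y}| = 25.


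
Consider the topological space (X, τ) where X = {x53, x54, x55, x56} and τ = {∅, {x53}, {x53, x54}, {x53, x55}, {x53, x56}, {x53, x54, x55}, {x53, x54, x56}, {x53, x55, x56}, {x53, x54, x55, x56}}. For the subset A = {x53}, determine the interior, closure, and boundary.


int(A) = {x53}, cl(A) = {x53, x54, x55, x56}, ∂A = {x54, x55, x56}.

Closed sets in (X, τ) are complements of opens:
  closed(X, τ) = {∅, {x54}, {x55}, {x56}, {x54, x55}, {x54, x56}, {x55, x56}, {x54, x55, x56}, {x53, x54, x55, x56}}.
int(A) = ⋃ {U ∈ τ : U ⊆ A}. Opens contained in A: ∅, {x53}.
Taking the union of these: int(A) = {x53}.
cl(A) = ⋂ {C closed : A ⊆ C}. Closed sets containing A: {x53, x54, x55, x56}.
Intersecting these: cl(A) = {x53, x54, x55, x56}.
∂A = cl(A) ∖ int(A) = {x53, x54, x55, x56} ∖ {x53} = {x54, x55, x56}.


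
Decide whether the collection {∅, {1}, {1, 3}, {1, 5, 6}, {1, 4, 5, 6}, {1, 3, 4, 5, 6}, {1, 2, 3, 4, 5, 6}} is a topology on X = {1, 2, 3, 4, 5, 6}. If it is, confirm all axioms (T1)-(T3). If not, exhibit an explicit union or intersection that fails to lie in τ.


τ is NOT a topology on X.

Axiom (T1): ∅ ∈ τ? Yes; X ∈ τ? Yes.
Axiom (T2/T3): check pairwise unions and intersections of members of τ.
Counterexample for (T2): {1, 3} ∪ {1, 5, 6} = {1, 3, 5, 6} ∉ τ. Therefore τ is NOT a topology.


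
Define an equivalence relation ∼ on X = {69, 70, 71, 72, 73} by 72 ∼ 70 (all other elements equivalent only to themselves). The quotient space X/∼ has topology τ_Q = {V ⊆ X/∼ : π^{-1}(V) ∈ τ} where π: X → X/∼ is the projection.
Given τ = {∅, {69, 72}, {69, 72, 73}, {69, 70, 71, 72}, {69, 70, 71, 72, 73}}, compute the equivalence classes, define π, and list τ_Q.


X/∼ = {[69], [70=72], [71], [73]}; |τ_Q| = 3.

Equivalence classes: [69], [70=72], [71], [73].
Quotient map π: X → X/∼ sends 69 ↦ [69], 70 ↦ [70=72], 71 ↦ [71], 72 ↦ [70=72], 73 ↦ [73].
For each subset V ⊆ X/∼, compute π^{-1}(V) ⊆ X and check whether π^{-1}(V) ∈ τ. V is open in τ_Q iff π^{-1}(V) ∈ τ.
  V = {}: π^{-1}(V) = ∅ ∈ τ ✓.
  V = {[69]}: π^{-1}(V) = {69} ∉ τ ✗.
  V = {[70=72]}: π^{-1}(V) = {70, 72} ∉ τ ✗.
  V = {[69], [70=72]}: π^{-1}(V) = {69, 70, 72} ∉ τ ✗.
  V = {[71]}: π^{-1}(V) = {71} ∉ τ ✗.
  V = {[69], [71]}: π^{-1}(V) = {69, 71} ∉ τ ✗.
  V = {[70=72], [71]}: π^{-1}(V) = {70, 71, 72} ∉ τ ✗.
  V = {[69], [70=72], [71]}: π^{-1}(V) = {69, 70, 71, 72} ∈ τ ✓.
  V = {[73]}: π^{-1}(V) = {73} ∉ τ ✗.
  V = {[69], [73]}: π^{-1}(V) = {69, 73} ∉ τ ✗.
  V = {[70=72], [73]}: π^{-1}(V) = {70, 72, 73} ∉ τ ✗.
  V = {[69], [70=72], [73]}: π^{-1}(V) = {69, 70, 72, 73} ∉ τ ✗.
  V = {[71], [73]}: π^{-1}(V) = {71, 73} ∉ τ ✗.
  V = {[69], [71], [73]}: π^{-1}(V) = {69, 71, 73} ∉ τ ✗.
  V = {[70=72], [71], [73]}: π^{-1}(V) = {70, 71, 72, 73} ∉ τ ✗.
  V = {[69], [70=72], [71], [73]}: π^{-1}(V) = {69, 70, 71, 72, 73} ∈ τ ✓.
Open sets in the quotient: τ_Q = {{}, {[69], [70=72], [71]}, {[69], [70=72], [71], [73]}} (3 elements).


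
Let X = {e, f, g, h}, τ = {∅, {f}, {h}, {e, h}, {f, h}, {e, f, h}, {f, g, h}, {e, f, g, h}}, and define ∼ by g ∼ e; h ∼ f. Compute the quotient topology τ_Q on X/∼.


X/∼ = {[e=g], [f=h]}; |τ_Q| = 3.

Equivalence classes: [e=g], [f=h].
Quotient map π: X → X/∼ sends e ↦ [e=g], f ↦ [f=h], g ↦ [e=g], h ↦ [f=h].
For each subset V ⊆ X/∼, compute π^{-1}(V) ⊆ X and check whether π^{-1}(V) ∈ τ. V is open in τ_Q iff π^{-1}(V) ∈ τ.
  V = {}: π^{-1}(V) = ∅ ∈ τ ✓.
  V = {[e=g]}: π^{-1}(V) = {e, g} ∉ τ ✗.
  V = {[f=h]}: π^{-1}(V) = {f, h} ∈ τ ✓.
  V = {[e=g], [f=h]}: π^{-1}(V) = {e, f, g, h} ∈ τ ✓.
Open sets in the quotient: τ_Q = {{}, {[f=h]}, {[e=g], [f=h]}} (3 elements).


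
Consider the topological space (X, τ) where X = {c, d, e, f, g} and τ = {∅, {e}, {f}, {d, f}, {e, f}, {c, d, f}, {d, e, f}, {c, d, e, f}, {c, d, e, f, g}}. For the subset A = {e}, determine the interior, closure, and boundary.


int(A) = {e}, cl(A) = {e, g}, ∂A = {g}.

Closed sets in (X, τ) are complements of opens:
  closed(X, τ) = {∅, {g}, {c, g}, {e, g}, {c, d, g}, {c, e, g}, {c, d, e, g}, {c, d, f, g}, {c, d, e, f, g}}.
int(A) = ⋃ {U ∈ τ : U ⊆ A}. Opens contained in A: ∅, {e}.
Taking the union of these: int(A) = {e}.
cl(A) = ⋂ {C closed : A ⊆ C}. Closed sets containing A: {e, g}, {c, e, g}, {c, d, e, g}, {c, d, e, f, g}.
Intersecting these: cl(A) = {e, g}.
∂A = cl(A) ∖ int(A) = {e, g} ∖ {e} = {g}.


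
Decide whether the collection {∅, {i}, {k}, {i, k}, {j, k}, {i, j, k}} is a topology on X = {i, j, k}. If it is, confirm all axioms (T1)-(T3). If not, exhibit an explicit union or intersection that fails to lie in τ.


τ IS a topology on X.

Axiom (T1): ∅ ∈ τ? Yes; X ∈ τ? Yes.
Axiom (T2/T3): check pairwise unions and intersections of members of τ.
All pairwise intersections and unions checked — each lies in τ. Therefore τ satisfies (T1), (T2), (T3): it IS a topology on X.


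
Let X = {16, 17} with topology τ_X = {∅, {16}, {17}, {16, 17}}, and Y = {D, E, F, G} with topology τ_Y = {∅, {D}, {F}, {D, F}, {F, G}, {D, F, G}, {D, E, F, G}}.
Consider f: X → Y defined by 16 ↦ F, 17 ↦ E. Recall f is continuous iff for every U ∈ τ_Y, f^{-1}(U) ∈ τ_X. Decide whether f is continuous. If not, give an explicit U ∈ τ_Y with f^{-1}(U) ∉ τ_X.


f IS continuous.

Compute f^{-1}(U) for each U ∈ τ_Y:
  U = ∅: f^{-1}(U) = ∅ ∈ τ_X ✓.
  U = {D}: f^{-1}(U) = ∅ ∈ τ_X ✓.
  U = {F}: f^{-1}(U) = {16} ∈ τ_X ✓.
  U = {D, F}: f^{-1}(U) = {16} ∈ τ_X ✓.
  U = {F, G}: f^{-1}(U) = {16} ∈ τ_X ✓.
  U = {D, F, G}: f^{-1}(U) = {16} ∈ τ_X ✓.
  U = {D, E, F, G}: f^{-1}(U) = {16, 17} ∈ τ_X ✓.
Every preimage lies in τ_X, so f IS continuous.


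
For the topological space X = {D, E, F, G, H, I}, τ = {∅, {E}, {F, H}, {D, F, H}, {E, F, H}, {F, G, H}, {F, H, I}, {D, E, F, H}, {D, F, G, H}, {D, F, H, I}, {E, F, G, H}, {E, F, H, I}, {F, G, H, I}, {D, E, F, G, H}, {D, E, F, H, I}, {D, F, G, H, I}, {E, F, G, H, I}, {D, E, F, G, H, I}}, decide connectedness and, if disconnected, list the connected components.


(X, τ) is disconnected; components = [{E}, {D, F, G, H, I}].

Find clopen sets (U ∈ τ with X ∖ U ∈ τ):
  U = ∅, X ∖ U = {D, E, F, G, H, I} — both open, so U is clopen.
  U = {E}, X ∖ U = {D, F, G, H, I} — both open, so U is clopen.
  U = {D, F, G, H, I}, X ∖ U = {E} — both open, so U is clopen.
  U = {D, E, F, G, H, I}, X ∖ U = ∅ — both open, so U is clopen.
Nontrivial clopen(s) exist: e.g. {E}. So (X, τ) is disconnected.
Compute connected components by grouping points that agree on all clopens:
  component: {E}
  component: {D, F, G, H, I}


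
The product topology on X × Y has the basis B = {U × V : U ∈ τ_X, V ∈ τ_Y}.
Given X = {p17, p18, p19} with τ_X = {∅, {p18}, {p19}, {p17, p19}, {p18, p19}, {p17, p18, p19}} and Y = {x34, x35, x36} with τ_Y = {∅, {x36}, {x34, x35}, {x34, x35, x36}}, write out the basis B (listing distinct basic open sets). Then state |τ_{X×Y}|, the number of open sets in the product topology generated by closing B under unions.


Basis B = {∅ × ∅, {p18} × {x36}, {p19} × {x36}, {p17, p19} × {x36}, {p18} × {x34, x35}, {p18, p19} × {x36}, {p19} × {x34, x35}, {p17, p18, p19} × {x36}, {p18} × {x34, x35, x36}, {p19} × {x34, x35, x36}, {p17, p19} × {x34, x35}, {p18, p19} × {x34, x35}, {p17, p19} × {x34, x35, x36}, {p17, p18, p19} × {x34, x35}, {p18, p19} × {x34, x35, x36}, {p17, p18, p19} × {x34, x35, x36}}; |τ_{X×Y}| = 36.

Enumerate products U × V with U ∈ τ_X, V ∈ τ_Y (deduplicated):
  ∅ × ∅ = {} (∅)
  {p18} × {x36} = {(p18,x36)}
  {p19} × {x36} = {(p19,x36)}
  {p17, p19} × {x36} = {(p17,x36), (p19,x36)}
  {p18} × {x34, x35} = {(p18,x34), (p18,x35)}
  {p18, p19} × {x36} = {(p18,x36), (p19,x36)}
  {p19} × {x34, x35} = {(p19,x34), (p19,x35)}
  {p17, p18, p19} × {x36} = {(p17,x36), (p18,x36), (p19,x36)}
  {p18} × {x34, x35, x36} = {(p18,x34), (p18,x35), (p18,x36)}
  {p19} × {x34, x35, x36} = {(p19,x34), (p19,x35), (p19,x36)}
  {p17, p19} × {x34, x35} = {(p17,x34), (p17,x35), (p19,x34), (p19,x35)}
  {p18, p19} × {x34, x35} = {(p18,x34), (p18,x35), (p19,x34), (p19,x35)}
  {p17, p19} × {x34, x35, x36} = {(p17,x34), (p17,x35), (p17,x36), (p19,x34), (p19,x35), (p19,x36)}
  {p17, p18, p19} × {x34, x35} = {(p17,x34), (p17,x35), (p18,x34), (p18,x35), (p19,x34), (p19,x35)}
  {p18, p19} × {x34, x35, x36} = {(p18,x34), (p18,x35), (p18,x36), (p19,x34), (p19,x35), (p19,x36)}
  {p17, p18, p19} × {x34, x35, x36} = {(p17,x34), (p17,x35), (p17,x36), (p18,x34), (p18,x35), (p18,x36), (p19,x34), (p19,x35), (p19,x36)}
These 16 distinct sets form the basis B.
Close under arbitrary unions to get τ_{X×Y}; counting gives |τ_{X×Y}| = 36.


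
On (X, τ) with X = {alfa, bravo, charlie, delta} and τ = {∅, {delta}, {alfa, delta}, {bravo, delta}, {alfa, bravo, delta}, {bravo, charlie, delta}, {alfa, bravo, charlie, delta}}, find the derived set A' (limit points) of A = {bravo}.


A' = {charlie}

For each x ∈ X, list the open sets U ∈ τ with x ∈ U, then check whether U ∩ (A ∖ {x}) ≠ ∅ for every such U.
  x = alfa: open {alfa, delta} ∋ x has {alfa, delta} ∩ (A ∖ {alfa}) = ∅, so x is NOT a limit point.
  x = bravo: open {bravo, delta} ∋ x has {bravo, delta} ∩ (A ∖ {bravo}) = ∅, so x is NOT a limit point.
  x = charlie: opens ∋ x are {bravo, charlie, delta}, {alfa, bravo, charlie, delta}; each meets A ∖ {charlie}, so x IS a limit point.
  x = delta: open {delta} ∋ x has {delta} ∩ (A ∖ {delta}) = ∅, so x is NOT a limit point.
Collecting: A' = {charlie}.


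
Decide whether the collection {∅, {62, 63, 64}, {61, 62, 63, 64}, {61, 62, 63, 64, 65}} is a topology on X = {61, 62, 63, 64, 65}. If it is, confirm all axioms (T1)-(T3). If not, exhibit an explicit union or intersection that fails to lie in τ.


τ IS a topology on X.

Axiom (T1): ∅ ∈ τ? Yes; X ∈ τ? Yes.
Axiom (T2/T3): check pairwise unions and intersections of members of τ.
All pairwise intersections and unions checked — each lies in τ. Therefore τ satisfies (T1), (T2), (T3): it IS a topology on X.


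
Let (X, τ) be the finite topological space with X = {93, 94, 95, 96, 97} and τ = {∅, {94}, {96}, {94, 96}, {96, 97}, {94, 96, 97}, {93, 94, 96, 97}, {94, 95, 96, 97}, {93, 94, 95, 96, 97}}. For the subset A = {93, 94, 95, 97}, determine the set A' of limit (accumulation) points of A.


A' = {93, 95}

For each x ∈ X, list the open sets U ∈ τ with x ∈ U, then check whether U ∩ (A ∖ {x}) ≠ ∅ for every such U.
  x = 93: opens ∋ x are {93, 94, 96, 97}, {93, 94, 95, 96, 97}; each meets A ∖ {93}, so x IS a limit point.
  x = 94: open {94} ∋ x has {94} ∩ (A ∖ {94}) = ∅, so x is NOT a limit point.
  x = 95: opens ∋ x are {94, 95, 96, 97}, {93, 94, 95, 96, 97}; each meets A ∖ {95}, so x IS a limit point.
  x = 96: open {96} ∋ x has {96} ∩ (A ∖ {96}) = ∅, so x is NOT a limit point.
  x = 97: open {96, 97} ∋ x has {96, 97} ∩ (A ∖ {97}) = ∅, so x is NOT a limit point.
Collecting: A' = {93, 95}.


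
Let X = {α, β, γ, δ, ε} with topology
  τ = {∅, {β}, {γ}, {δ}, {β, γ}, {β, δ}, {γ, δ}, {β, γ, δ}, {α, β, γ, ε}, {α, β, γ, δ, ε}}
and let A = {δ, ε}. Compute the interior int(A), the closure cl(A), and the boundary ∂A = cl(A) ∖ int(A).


int(A) = {δ}, cl(A) = {α, δ, ε}, ∂A = {α, ε}.

Closed sets in (X, τ) are complements of opens:
  closed(X, τ) = {∅, {δ}, {α, ε}, {α, β, ε}, {α, γ, ε}, {α, δ, ε}, {α, β, γ, ε}, {α, β, δ, ε}, {α, γ, δ, ε}, {α, β, γ, δ, ε}}.
int(A) = ⋃ {U ∈ τ : U ⊆ A}. Opens contained in A: ∅, {δ}.
Taking the union of these: int(A) = {δ}.
cl(A) = ⋂ {C closed : A ⊆ C}. Closed sets containing A: {α, δ, ε}, {α, β, δ, ε}, {α, γ, δ, ε}, {α, β, γ, δ, ε}.
Intersecting these: cl(A) = {α, δ, ε}.
∂A = cl(A) ∖ int(A) = {α, δ, ε} ∖ {δ} = {α, ε}.


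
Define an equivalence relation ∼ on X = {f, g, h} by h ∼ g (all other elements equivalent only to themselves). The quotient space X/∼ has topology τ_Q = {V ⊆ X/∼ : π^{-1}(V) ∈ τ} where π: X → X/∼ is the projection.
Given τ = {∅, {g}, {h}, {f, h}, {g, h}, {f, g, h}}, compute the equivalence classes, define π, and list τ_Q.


X/∼ = {[f], [g=h]}; |τ_Q| = 3.

Equivalence classes: [f], [g=h].
Quotient map π: X → X/∼ sends f ↦ [f], g ↦ [g=h], h ↦ [g=h].
For each subset V ⊆ X/∼, compute π^{-1}(V) ⊆ X and check whether π^{-1}(V) ∈ τ. V is open in τ_Q iff π^{-1}(V) ∈ τ.
  V = {}: π^{-1}(V) = ∅ ∈ τ ✓.
  V = {[f]}: π^{-1}(V) = {f} ∉ τ ✗.
  V = {[g=h]}: π^{-1}(V) = {g, h} ∈ τ ✓.
  V = {[f], [g=h]}: π^{-1}(V) = {f, g, h} ∈ τ ✓.
Open sets in the quotient: τ_Q = {{}, {[g=h]}, {[f], [g=h]}} (3 elements).


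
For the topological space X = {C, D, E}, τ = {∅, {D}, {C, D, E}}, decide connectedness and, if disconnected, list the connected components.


(X, τ) is connected.

Find clopen sets (U ∈ τ with X ∖ U ∈ τ):
  U = ∅, X ∖ U = {C, D, E} — both open, so U is clopen.
  U = {C, D, E}, X ∖ U = ∅ — both open, so U is clopen.
Only trivial clopens (∅ and X) exist, so (X, τ) is connected.
Compute connected components by grouping points that agree on all clopens:
  component: {C, D, E}


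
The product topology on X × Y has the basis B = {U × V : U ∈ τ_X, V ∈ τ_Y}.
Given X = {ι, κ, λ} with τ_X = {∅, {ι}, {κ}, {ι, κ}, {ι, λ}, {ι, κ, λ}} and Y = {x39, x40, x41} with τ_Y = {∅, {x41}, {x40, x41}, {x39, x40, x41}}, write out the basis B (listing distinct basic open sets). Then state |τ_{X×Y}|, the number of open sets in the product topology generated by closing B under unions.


Basis B = {∅ × ∅, {ι} × {x41}, {κ} × {x41}, {ι} × {x40, x41}, {ι, κ} × {x41}, {ι, λ} × {x41}, {κ} × {x40, x41}, {ι} × {x39, x40, x41}, {ι, κ, λ} × {x41}, {κ} × {x39, x40, x41}, {ι, κ} × {x40, x41}, {ι, λ} × {x40, x41}, {ι, κ} × {x39, x40, x41}, {ι, λ} × {x39, x40, x41}, {ι, κ, λ} × {x40, x41}, {ι, κ, λ} × {x39, x40, x41}}; |τ_{X×Y}| = 40.

Enumerate products U × V with U ∈ τ_X, V ∈ τ_Y (deduplicated):
  ∅ × ∅ = {} (∅)
  {ι} × {x41} = {(ι,x41)}
  {κ} × {x41} = {(κ,x41)}
  {ι} × {x40, x41} = {(ι,x40), (ι,x41)}
  {ι, κ} × {x41} = {(ι,x41), (κ,x41)}
  {ι, λ} × {x41} = {(ι,x41), (λ,x41)}
  {κ} × {x40, x41} = {(κ,x40), (κ,x41)}
  {ι} × {x39, x40, x41} = {(ι,x39), (ι,x40), (ι,x41)}
  {ι, κ, λ} × {x41} = {(ι,x41), (κ,x41), (λ,x41)}
  {κ} × {x39, x40, x41} = {(κ,x39), (κ,x40), (κ,x41)}
  {ι, κ} × {x40, x41} = {(ι,x40), (ι,x41), (κ,x40), (κ,x41)}
  {ι, λ} × {x40, x41} = {(ι,x40), (ι,x41), (λ,x40), (λ,x41)}
  {ι, κ} × {x39, x40, x41} = {(ι,x39), (ι,x40), (ι,x41), (κ,x39), (κ,x40), (κ,x41)}
  {ι, λ} × {x39, x40, x41} = {(ι,x39), (ι,x40), (ι,x41), (λ,x39), (λ,x40), (λ,x41)}
  {ι, κ, λ} × {x40, x41} = {(ι,x40), (ι,x41), (κ,x40), (κ,x41), (λ,x40), (λ,x41)}
  {ι, κ, λ} × {x39, x40, x41} = {(ι,x39), (ι,x40), (ι,x41), (κ,x39), (κ,x40), (κ,x41), (λ,x39), (λ,x40), (λ,x41)}
These 16 distinct sets form the basis B.
Close under arbitrary unions to get τ_{X×Y}; counting gives |τ_{X×Y}| = 40.


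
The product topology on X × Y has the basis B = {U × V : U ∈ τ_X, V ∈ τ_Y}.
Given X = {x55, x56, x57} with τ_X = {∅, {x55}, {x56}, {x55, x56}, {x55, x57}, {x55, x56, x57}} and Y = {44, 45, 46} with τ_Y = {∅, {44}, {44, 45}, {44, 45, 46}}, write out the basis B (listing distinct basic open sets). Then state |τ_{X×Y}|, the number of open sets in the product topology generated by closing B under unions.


Basis B = {∅ × ∅, {x55} × {44}, {x56} × {44}, {x55} × {44, 45}, {x55, x56} × {44}, {x55, x57} × {44}, {x56} × {44, 45}, {x55} × {44, 45, 46}, {x55, x56, x57} × {44}, {x56} × {44, 45, 46}, {x55, x56} × {44, 45}, {x55, x57} × {44, 45}, {x55, x56} × {44, 45, 46}, {x55, x57} × {44, 45, 46}, {x55, x56, x57} × {44, 45}, {x55, x56, x57} × {44, 45, 46}}; |τ_{X×Y}| = 40.

Enumerate products U × V with U ∈ τ_X, V ∈ τ_Y (deduplicated):
  ∅ × ∅ = {} (∅)
  {x55} × {44} = {(x55,44)}
  {x56} × {44} = {(x56,44)}
  {x55} × {44, 45} = {(x55,44), (x55,45)}
  {x55, x56} × {44} = {(x55,44), (x56,44)}
  {x55, x57} × {44} = {(x55,44), (x57,44)}
  {x56} × {44, 45} = {(x56,44), (x56,45)}
  {x55} × {44, 45, 46} = {(x55,44), (x55,45), (x55,46)}
  {x55, x56, x57} × {44} = {(x55,44), (x56,44), (x57,44)}
  {x56} × {44, 45, 46} = {(x56,44), (x56,45), (x56,46)}
  {x55, x56} × {44, 45} = {(x55,44), (x55,45), (x56,44), (x56,45)}
  {x55, x57} × {44, 45} = {(x55,44), (x55,45), (x57,44), (x57,45)}
  {x55, x56} × {44, 45, 46} = {(x55,44), (x55,45), (x55,46), (x56,44), (x56,45), (x56,46)}
  {x55, x57} × {44, 45, 46} = {(x55,44), (x55,45), (x55,46), (x57,44), (x57,45), (x57,46)}
  {x55, x56, x57} × {44, 45} = {(x55,44), (x55,45), (x56,44), (x56,45), (x57,44), (x57,45)}
  {x55, x56, x57} × {44, 45, 46} = {(x55,44), (x55,45), (x55,46), (x56,44), (x56,45), (x56,46), (x57,44), (x57,45), (x57,46)}
These 16 distinct sets form the basis B.
Close under arbitrary unions to get τ_{X×Y}; counting gives |τ_{X×Y}| = 40.


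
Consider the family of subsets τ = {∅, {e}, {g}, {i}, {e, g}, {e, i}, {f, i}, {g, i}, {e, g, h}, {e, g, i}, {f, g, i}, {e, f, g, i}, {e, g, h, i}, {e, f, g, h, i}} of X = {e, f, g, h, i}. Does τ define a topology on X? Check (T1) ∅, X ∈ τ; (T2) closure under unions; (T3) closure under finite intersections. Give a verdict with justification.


τ is NOT a topology on X.

Axiom (T1): ∅ ∈ τ? Yes; X ∈ τ? Yes.
Axiom (T2/T3): check pairwise unions and intersections of members of τ.
Counterexample for (T2): {e} ∪ {f, i} = {e, f, i} ∉ τ. Therefore τ is NOT a topology.


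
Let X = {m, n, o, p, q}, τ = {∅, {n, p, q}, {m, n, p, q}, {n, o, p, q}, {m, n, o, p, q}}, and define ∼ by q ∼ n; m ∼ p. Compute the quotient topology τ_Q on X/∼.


X/∼ = {[m=p], [n=q], [o]}; |τ_Q| = 3.

Equivalence classes: [m=p], [n=q], [o].
Quotient map π: X → X/∼ sends m ↦ [m=p], n ↦ [n=q], o ↦ [o], p ↦ [m=p], q ↦ [n=q].
For each subset V ⊆ X/∼, compute π^{-1}(V) ⊆ X and check whether π^{-1}(V) ∈ τ. V is open in τ_Q iff π^{-1}(V) ∈ τ.
  V = {}: π^{-1}(V) = ∅ ∈ τ ✓.
  V = {[m=p]}: π^{-1}(V) = {m, p} ∉ τ ✗.
  V = {[n=q]}: π^{-1}(V) = {n, q} ∉ τ ✗.
  V = {[m=p], [n=q]}: π^{-1}(V) = {m, n, p, q} ∈ τ ✓.
  V = {[o]}: π^{-1}(V) = {o} ∉ τ ✗.
  V = {[m=p], [o]}: π^{-1}(V) = {m, o, p} ∉ τ ✗.
  V = {[n=q], [o]}: π^{-1}(V) = {n, o, q} ∉ τ ✗.
  V = {[m=p], [n=q], [o]}: π^{-1}(V) = {m, n, o, p, q} ∈ τ ✓.
Open sets in the quotient: τ_Q = {{}, {[m=p], [n=q]}, {[m=p], [n=q], [o]}} (3 elements).


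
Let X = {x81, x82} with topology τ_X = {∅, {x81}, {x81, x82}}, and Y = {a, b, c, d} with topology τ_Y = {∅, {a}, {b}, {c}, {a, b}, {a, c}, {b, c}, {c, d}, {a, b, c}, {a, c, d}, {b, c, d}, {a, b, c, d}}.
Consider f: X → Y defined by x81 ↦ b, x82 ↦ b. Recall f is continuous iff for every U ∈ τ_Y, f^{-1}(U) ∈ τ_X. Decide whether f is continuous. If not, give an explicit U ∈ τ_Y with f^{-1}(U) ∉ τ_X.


f IS continuous.

Compute f^{-1}(U) for each U ∈ τ_Y:
  U = ∅: f^{-1}(U) = ∅ ∈ τ_X ✓.
  U = {a}: f^{-1}(U) = ∅ ∈ τ_X ✓.
  U = {b}: f^{-1}(U) = {x81, x82} ∈ τ_X ✓.
  U = {c}: f^{-1}(U) = ∅ ∈ τ_X ✓.
  U = {a, b}: f^{-1}(U) = {x81, x82} ∈ τ_X ✓.
  U = {a, c}: f^{-1}(U) = ∅ ∈ τ_X ✓.
  U = {b, c}: f^{-1}(U) = {x81, x82} ∈ τ_X ✓.
  U = {c, d}: f^{-1}(U) = ∅ ∈ τ_X ✓.
  U = {a, b, c}: f^{-1}(U) = {x81, x82} ∈ τ_X ✓.
  U = {a, c, d}: f^{-1}(U) = ∅ ∈ τ_X ✓.
  U = {b, c, d}: f^{-1}(U) = {x81, x82} ∈ τ_X ✓.
  U = {a, b, c, d}: f^{-1}(U) = {x81, x82} ∈ τ_X ✓.
Every preimage lies in τ_X, so f IS continuous.


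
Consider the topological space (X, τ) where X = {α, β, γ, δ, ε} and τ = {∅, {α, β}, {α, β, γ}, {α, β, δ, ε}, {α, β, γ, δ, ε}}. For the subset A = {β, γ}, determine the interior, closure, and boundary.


int(A) = ∅, cl(A) = {α, β, γ, δ, ε}, ∂A = {α, β, γ, δ, ε}.

Closed sets in (X, τ) are complements of opens:
  closed(X, τ) = {∅, {γ}, {δ, ε}, {γ, δ, ε}, {α, β, γ, δ, ε}}.
int(A) = ⋃ {U ∈ τ : U ⊆ A}. Opens contained in A: ∅.
Taking the union of these: int(A) = ∅.
cl(A) = ⋂ {C closed : A ⊆ C}. Closed sets containing A: {α, β, γ, δ, ε}.
Intersecting these: cl(A) = {α, β, γ, δ, ε}.
∂A = cl(A) ∖ int(A) = {α, β, γ, δ, ε} ∖ ∅ = {α, β, γ, δ, ε}.
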